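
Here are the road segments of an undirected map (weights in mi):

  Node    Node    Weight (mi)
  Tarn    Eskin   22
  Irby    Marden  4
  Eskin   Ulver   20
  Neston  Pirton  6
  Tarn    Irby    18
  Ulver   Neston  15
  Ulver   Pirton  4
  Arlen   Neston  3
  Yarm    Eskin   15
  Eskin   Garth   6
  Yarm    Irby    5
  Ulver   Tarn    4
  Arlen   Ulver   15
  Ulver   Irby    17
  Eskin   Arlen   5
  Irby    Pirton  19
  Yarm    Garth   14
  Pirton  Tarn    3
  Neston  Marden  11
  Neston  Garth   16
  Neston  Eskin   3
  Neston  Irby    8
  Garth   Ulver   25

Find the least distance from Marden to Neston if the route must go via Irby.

12 mi

Shortest Marden→Irby: Marden → Irby = 4
Shortest Irby→Neston: Irby → Neston = 8
Total via Irby: 4 + 8 = 12 mi.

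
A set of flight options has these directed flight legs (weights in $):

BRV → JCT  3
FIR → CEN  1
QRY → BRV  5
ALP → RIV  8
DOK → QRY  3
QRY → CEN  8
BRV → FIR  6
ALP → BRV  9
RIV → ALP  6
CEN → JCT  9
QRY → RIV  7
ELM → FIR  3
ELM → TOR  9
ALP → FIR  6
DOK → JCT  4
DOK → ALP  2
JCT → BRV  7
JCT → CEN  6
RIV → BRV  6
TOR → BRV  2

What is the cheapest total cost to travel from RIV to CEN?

$13

Candidate routes:
RIV → ALP → BRV → FIR → CEN: 6+9+6+1 = 22
RIV → ALP → FIR → CEN: 6+6+1 = 13
RIV → ALP → BRV → JCT → CEN: 6+9+3+6 = 24
RIV → BRV → JCT → CEN: 6+3+6 = 15
Cheapest is RIV → ALP → FIR → CEN at $13.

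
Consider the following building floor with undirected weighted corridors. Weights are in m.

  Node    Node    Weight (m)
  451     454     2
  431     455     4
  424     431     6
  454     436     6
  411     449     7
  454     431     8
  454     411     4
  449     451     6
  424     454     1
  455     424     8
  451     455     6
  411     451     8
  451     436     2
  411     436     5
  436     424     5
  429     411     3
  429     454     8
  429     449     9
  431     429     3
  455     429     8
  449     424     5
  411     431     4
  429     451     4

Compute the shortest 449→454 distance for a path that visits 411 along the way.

Best 449 to 411: 449–411 costing 7
Best 411 to 454: 411–454 costing 4
Total via 411: 7 + 4 = 11 m.

11 m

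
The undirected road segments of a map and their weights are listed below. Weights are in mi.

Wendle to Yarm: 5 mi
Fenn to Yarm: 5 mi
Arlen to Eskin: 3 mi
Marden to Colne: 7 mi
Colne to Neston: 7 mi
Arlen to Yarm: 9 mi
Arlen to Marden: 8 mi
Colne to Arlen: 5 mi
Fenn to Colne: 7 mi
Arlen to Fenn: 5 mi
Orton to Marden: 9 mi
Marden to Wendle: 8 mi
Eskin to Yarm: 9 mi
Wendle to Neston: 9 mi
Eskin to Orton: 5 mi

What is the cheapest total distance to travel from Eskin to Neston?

Candidate routes:
Eskin → Yarm → Wendle → Neston: 9+5+9 = 23
Eskin → Arlen → Colne → Neston: 3+5+7 = 15
Eskin → Arlen → Fenn → Colne → Neston: 3+5+7+7 = 22
Cheapest is Eskin → Arlen → Colne → Neston at 15 mi.

15 mi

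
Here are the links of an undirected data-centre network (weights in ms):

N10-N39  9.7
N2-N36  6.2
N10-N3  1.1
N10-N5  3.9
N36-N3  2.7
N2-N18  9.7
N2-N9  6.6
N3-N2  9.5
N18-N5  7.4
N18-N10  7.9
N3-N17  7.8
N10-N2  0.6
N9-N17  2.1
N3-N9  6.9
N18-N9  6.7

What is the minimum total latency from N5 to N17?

Shortest distances from N5:
N5: 0
N10: 3.9  (via N5)
N2: 4.5  (via N10)
N3: 5  (via N10)
N18: 7.4  (via N5)
N36: 7.7  (via N3)
N9: 11.1  (via N2)
N17: 12.8  (via N3)
Shortest route: N5 → N10 → N3 → N17 = 12.8 ms.

12.8 ms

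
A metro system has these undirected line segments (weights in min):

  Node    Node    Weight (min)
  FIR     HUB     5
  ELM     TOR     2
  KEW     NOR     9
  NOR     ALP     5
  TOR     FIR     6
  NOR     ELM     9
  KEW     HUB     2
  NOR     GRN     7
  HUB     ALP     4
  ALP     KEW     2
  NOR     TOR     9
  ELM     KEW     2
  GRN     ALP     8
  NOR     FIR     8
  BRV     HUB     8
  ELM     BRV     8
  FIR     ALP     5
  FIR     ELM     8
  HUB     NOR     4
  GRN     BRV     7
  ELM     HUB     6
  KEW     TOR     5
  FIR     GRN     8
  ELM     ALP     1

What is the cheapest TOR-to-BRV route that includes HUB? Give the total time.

Shortest TOR→HUB: TOR–ELM–KEW–HUB = 6
Shortest HUB→BRV: HUB–BRV = 8
Total via HUB: 6 + 8 = 14 min.

14 min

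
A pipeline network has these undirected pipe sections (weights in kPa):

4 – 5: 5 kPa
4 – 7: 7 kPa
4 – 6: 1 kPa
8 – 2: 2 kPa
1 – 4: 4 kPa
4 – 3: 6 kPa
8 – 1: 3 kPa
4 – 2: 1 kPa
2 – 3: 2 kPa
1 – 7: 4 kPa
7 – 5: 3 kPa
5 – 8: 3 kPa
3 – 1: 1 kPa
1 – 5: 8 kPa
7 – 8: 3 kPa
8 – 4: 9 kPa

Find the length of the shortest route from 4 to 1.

4 kPa

Settle nodes by increasing distance from 4:
4: 0
2: 1  (via 4)
6: 1  (via 4)
3: 3  (via 2)
8: 3  (via 2)
1: 4  (via 4)
Shortest route: 4–1 = 4 kPa.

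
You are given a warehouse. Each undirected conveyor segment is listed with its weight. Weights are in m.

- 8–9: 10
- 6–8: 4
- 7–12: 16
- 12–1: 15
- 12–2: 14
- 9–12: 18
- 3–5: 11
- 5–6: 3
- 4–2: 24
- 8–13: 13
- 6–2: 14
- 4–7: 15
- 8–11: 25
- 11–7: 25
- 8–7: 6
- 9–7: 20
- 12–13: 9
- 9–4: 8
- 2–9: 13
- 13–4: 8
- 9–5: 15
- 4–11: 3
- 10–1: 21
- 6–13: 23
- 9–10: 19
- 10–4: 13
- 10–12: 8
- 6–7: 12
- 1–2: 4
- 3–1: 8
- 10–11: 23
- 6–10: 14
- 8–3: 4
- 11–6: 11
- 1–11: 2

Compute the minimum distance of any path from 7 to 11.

Settle nodes by increasing distance from 7:
7: 0
8: 6  (via 7)
3: 10  (via 8)
6: 10  (via 8)
5: 13  (via 6)
4: 15  (via 7)
9: 16  (via 8)
12: 16  (via 7)
1: 18  (via 3)
11: 18  (via 4)
Shortest route: 7–4–11 = 18 m.

18 m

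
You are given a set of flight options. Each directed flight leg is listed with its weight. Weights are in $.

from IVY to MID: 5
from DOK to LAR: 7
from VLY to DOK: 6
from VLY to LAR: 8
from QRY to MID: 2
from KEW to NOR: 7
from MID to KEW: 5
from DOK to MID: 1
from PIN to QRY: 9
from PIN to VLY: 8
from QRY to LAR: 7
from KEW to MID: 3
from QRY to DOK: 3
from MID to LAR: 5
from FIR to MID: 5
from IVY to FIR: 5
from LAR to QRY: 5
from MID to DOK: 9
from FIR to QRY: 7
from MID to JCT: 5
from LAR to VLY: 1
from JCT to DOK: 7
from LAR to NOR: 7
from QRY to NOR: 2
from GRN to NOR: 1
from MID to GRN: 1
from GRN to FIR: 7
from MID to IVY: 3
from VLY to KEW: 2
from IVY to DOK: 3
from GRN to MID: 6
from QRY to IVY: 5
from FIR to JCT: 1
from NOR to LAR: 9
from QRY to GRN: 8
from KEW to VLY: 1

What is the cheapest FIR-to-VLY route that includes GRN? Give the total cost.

$17

Shortest FIR→GRN: FIR → MID → GRN = 6
Shortest GRN→VLY: GRN → NOR → LAR → VLY = 11
Total via GRN: 6 + 11 = $17.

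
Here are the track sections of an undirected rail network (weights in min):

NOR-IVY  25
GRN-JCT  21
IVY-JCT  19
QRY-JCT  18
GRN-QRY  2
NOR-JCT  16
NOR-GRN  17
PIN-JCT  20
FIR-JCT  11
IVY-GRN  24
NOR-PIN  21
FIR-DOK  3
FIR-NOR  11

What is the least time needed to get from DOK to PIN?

34 min

Settle nodes by increasing distance from DOK:
DOK: 0
FIR: 3  (via DOK)
JCT: 14  (via FIR)
NOR: 14  (via FIR)
GRN: 31  (via NOR)
QRY: 32  (via JCT)
IVY: 33  (via JCT)
PIN: 34  (via JCT)
Shortest route: DOK → FIR → JCT → PIN = 34 min.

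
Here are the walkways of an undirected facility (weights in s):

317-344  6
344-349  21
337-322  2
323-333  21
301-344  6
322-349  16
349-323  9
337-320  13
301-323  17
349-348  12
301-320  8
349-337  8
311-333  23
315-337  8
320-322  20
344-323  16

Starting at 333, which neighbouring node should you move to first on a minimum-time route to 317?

Compare a few routes:
333 - 323 - 301 - 344 - 317: 21+17+6+6 = 50
333 - 323 - 344 - 317: 21+16+6 = 43
Cheapest is 333 - 323 - 344 - 317 at 43 s.
So from 333 the first move is to 323.

323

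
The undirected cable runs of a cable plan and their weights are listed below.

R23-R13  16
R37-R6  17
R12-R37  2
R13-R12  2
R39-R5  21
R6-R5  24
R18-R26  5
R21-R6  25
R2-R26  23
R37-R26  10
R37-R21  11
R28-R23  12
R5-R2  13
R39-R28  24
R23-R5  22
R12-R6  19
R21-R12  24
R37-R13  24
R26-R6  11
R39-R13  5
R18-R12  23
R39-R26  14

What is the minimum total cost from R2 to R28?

Candidate routes:
R2 → R5 → R39 → R28: 13+21+24 = 58
R2 → R5 → R23 → R28: 13+22+12 = 47
Cheapest is R2 → R5 → R23 → R28 at 47.

47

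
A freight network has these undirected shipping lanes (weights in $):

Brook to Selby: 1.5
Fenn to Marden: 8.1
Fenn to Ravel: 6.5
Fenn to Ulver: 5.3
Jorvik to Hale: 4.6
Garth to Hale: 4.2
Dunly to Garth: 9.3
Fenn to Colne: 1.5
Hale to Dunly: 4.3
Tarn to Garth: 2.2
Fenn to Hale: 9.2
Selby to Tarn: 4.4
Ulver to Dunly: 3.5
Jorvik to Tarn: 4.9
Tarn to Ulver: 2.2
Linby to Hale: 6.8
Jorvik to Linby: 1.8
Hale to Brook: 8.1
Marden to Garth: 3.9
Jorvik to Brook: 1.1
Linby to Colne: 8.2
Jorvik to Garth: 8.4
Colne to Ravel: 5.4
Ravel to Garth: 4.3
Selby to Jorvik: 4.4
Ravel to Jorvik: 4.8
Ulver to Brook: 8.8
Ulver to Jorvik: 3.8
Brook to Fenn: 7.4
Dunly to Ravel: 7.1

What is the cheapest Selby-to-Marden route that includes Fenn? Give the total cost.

$17

Shortest Selby→Fenn: Selby–Brook–Fenn = 8.9
Shortest Fenn→Marden: Fenn–Marden = 8.1
Total via Fenn: 8.9 + 8.1 = $17.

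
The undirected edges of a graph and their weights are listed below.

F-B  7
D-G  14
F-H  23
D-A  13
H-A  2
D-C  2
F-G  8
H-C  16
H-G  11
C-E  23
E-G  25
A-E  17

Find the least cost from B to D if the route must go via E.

65

Shortest B→E: B–F–G–E = 40
Shortest E→D: E–C–D = 25
Total via E: 40 + 25 = 65.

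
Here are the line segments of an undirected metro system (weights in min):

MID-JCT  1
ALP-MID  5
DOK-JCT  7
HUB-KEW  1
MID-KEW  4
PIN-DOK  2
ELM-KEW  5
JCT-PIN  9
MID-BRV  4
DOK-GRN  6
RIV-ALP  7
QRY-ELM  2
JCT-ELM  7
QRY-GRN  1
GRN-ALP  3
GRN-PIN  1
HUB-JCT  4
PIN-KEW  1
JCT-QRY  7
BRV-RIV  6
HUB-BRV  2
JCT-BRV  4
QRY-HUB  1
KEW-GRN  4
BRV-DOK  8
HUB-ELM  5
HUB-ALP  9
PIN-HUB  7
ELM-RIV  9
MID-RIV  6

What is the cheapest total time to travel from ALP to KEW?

5 min

Running Dijkstra from ALP:
ALP: 0
GRN: 3  (via ALP)
PIN: 4  (via GRN)
QRY: 4  (via GRN)
MID: 5  (via ALP)
HUB: 5  (via QRY)
KEW: 5  (via PIN)
Shortest route: ALP–GRN–PIN–KEW = 5 min.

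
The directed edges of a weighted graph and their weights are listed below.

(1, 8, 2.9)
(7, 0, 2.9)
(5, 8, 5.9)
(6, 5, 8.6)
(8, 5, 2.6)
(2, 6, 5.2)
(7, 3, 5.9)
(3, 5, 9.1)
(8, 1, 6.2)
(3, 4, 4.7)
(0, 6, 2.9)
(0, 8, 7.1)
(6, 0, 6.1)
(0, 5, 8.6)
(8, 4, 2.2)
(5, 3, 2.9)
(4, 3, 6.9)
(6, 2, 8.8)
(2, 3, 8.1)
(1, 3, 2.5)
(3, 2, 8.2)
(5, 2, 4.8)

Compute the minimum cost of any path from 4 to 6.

Shortest distances from 4:
4: 0
3: 6.9  (via 4)
2: 15.1  (via 3)
5: 16  (via 3)
6: 20.3  (via 2)
Shortest route: 4 → 3 → 2 → 6 = 20.3.

20.3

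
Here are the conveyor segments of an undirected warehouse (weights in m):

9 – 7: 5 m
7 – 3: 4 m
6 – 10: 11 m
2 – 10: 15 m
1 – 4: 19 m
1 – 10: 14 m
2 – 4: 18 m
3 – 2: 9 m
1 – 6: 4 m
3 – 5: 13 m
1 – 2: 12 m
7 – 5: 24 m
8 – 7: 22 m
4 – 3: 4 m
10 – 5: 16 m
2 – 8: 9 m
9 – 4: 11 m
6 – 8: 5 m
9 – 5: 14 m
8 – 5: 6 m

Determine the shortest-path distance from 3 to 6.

23 m

Compare a few routes:
3 - 2 - 8 - 6: 9+9+5 = 23
3 - 2 - 1 - 6: 9+12+4 = 25
3 - 5 - 8 - 6: 13+6+5 = 24
3 - 4 - 1 - 6: 4+19+4 = 27
The minimum is 23 m via 3 - 2 - 8 - 6.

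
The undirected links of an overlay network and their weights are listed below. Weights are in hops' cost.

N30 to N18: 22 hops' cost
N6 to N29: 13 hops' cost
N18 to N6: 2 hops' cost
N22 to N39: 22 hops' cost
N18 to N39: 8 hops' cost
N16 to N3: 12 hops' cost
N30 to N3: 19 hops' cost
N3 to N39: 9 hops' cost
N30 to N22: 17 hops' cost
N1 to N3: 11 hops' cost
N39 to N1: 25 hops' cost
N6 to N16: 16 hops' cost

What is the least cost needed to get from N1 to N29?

Candidate routes:
N1–N39–N18–N6–N29: 25+8+2+13 = 48
N1–N3–N39–N18–N6–N29: 11+9+8+2+13 = 43
N1–N3–N16–N6–N29: 11+12+16+13 = 52
Cheapest is N1–N3–N39–N18–N6–N29 at 43 hops' cost.

43 hops' cost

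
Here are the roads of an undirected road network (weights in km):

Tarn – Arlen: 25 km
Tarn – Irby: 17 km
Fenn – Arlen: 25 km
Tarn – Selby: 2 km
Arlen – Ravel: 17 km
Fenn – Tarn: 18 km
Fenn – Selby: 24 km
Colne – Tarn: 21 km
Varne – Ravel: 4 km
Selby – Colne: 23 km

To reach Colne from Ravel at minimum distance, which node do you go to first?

Arlen

Candidate routes:
Ravel → Arlen → Tarn → Colne: 17+25+21 = 63
Ravel → Arlen → Tarn → Selby → Colne: 17+25+2+23 = 67
Ravel → Arlen → Fenn → Tarn → Colne: 17+25+18+21 = 81
The minimum is 63 km via Ravel → Arlen → Tarn → Colne.
So from Ravel the first move is to Arlen.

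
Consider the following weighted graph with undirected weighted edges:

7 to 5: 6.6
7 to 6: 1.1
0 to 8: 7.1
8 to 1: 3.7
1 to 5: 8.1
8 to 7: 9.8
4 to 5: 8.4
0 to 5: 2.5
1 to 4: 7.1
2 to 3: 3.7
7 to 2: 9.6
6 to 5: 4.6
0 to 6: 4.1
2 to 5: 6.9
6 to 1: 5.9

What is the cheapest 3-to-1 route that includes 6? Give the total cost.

20.3

Best 3 to 6: 3–2–7–6 costing 14.4
Shortest 6→1: 6–1 = 5.9
Total via 6: 14.4 + 5.9 = 20.3.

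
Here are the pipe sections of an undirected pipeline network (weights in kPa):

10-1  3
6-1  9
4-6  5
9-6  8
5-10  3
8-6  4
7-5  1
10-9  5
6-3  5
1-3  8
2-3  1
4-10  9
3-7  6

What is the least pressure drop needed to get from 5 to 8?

16 kPa

Shortest distances from 5:
5: 0
7: 1  (via 5)
10: 3  (via 5)
1: 6  (via 10)
3: 7  (via 7)
2: 8  (via 3)
9: 8  (via 10)
4: 12  (via 10)
6: 12  (via 3)
8: 16  (via 6)
Shortest route: 5–7–3–6–8 = 16 kPa.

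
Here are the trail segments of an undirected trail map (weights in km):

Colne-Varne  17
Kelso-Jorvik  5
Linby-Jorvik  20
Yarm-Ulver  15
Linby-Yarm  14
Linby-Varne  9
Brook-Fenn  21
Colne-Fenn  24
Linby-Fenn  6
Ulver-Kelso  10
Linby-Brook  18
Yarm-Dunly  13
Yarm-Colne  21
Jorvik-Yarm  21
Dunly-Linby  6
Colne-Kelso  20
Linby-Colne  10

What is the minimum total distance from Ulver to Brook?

47 km

Candidate routes:
Ulver - Yarm - Linby - Brook: 15+14+18 = 47
Ulver - Yarm - Dunly - Linby - Brook: 15+13+6+18 = 52
Ulver - Kelso - Jorvik - Linby - Brook: 10+5+20+18 = 53
Cheapest is Ulver - Yarm - Linby - Brook at 47 km.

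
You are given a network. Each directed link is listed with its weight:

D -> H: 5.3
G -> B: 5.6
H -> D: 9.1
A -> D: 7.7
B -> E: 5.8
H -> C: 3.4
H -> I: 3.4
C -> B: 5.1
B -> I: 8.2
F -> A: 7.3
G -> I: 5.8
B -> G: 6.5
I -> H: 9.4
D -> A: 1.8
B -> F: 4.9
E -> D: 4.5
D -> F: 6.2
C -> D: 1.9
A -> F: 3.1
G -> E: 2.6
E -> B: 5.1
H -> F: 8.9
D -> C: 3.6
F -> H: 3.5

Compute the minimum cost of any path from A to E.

20.9

Candidate routes:
A - F - H - C - B - G - E: 3.1+3.5+3.4+5.1+6.5+2.6 = 24.2
A - D - C - B - E: 7.7+3.6+5.1+5.8 = 22.2
A - F - H - C - B - E: 3.1+3.5+3.4+5.1+5.8 = 20.9
Cheapest is A - F - H - C - B - E at 20.9.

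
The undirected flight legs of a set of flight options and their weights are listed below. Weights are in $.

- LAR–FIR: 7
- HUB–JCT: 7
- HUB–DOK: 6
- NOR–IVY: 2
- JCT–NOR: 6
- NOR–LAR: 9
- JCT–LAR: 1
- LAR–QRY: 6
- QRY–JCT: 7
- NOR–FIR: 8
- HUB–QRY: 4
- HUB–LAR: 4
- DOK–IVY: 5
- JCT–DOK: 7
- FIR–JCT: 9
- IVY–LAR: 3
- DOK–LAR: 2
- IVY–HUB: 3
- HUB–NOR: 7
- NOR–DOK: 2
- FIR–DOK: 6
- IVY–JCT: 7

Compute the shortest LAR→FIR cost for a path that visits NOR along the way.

Best LAR to NOR: LAR–DOK–NOR costing 4
Shortest NOR→FIR: NOR–FIR = 8
Total via NOR: 4 + 8 = $12.

$12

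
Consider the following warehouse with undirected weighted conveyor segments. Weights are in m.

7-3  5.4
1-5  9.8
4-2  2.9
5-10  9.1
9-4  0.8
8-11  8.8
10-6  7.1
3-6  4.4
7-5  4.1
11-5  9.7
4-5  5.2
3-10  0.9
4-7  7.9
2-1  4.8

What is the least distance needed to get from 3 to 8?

28 m

Settle nodes by increasing distance from 3:
3: 0
10: 0.9  (via 3)
6: 4.4  (via 3)
7: 5.4  (via 3)
5: 9.5  (via 7)
4: 13.3  (via 7)
9: 14.1  (via 4)
2: 16.2  (via 4)
11: 19.2  (via 5)
1: 19.3  (via 5)
8: 28  (via 11)
Shortest route: 3 → 7 → 5 → 11 → 8 = 28 m.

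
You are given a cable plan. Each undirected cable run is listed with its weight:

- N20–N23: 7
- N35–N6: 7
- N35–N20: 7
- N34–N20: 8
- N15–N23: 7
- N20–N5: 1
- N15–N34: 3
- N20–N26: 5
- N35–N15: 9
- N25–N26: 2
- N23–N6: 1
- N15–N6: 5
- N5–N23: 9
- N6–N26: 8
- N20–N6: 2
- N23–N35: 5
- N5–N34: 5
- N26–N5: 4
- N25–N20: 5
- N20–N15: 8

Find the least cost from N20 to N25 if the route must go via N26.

7

Shortest N20→N26: N20–N26 = 5
Shortest N26→N25: N26–N25 = 2
Total via N26: 5 + 2 = 7.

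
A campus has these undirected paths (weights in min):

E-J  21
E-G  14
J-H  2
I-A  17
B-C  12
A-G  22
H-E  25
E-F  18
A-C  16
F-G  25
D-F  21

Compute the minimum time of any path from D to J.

60 min

Candidate routes:
D → F → E → J: 21+18+21 = 60
D → F → E → H → J: 21+18+25+2 = 66
Cheapest is D → F → E → J at 60 min.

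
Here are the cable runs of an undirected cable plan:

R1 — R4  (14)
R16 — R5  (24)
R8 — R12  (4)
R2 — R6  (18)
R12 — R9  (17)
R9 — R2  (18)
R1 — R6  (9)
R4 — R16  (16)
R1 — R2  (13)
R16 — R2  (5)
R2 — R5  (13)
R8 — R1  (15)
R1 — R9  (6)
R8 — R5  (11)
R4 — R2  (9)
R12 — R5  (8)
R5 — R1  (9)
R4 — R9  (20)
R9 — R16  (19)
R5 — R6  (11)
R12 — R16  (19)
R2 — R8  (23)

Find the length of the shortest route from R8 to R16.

Enumerating some paths:
R8 → R2 → R16: 23+5 = 28
R8 → R12 → R16: 4+19 = 23
R8 → R5 → R2 → R16: 11+13+5 = 29
The minimum is 23 via R8 → R12 → R16.

23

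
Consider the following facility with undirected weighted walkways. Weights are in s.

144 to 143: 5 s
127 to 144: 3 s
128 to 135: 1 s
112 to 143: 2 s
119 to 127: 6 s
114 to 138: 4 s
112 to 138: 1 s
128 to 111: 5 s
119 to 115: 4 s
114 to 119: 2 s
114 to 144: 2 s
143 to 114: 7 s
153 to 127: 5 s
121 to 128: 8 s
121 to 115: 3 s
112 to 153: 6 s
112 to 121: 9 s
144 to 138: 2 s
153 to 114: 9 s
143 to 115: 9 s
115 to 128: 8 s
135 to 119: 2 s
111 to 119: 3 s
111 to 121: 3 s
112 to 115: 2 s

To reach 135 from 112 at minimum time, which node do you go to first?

115

Compare a few routes:
112 - 138 - 144 - 114 - 119 - 135: 1+2+2+2+2 = 9
112 - 115 - 119 - 135: 2+4+2 = 8
112 - 138 - 114 - 119 - 135: 1+4+2+2 = 9
The minimum is 8 s via 112 - 115 - 119 - 135.
So from 112 the first move is to 115.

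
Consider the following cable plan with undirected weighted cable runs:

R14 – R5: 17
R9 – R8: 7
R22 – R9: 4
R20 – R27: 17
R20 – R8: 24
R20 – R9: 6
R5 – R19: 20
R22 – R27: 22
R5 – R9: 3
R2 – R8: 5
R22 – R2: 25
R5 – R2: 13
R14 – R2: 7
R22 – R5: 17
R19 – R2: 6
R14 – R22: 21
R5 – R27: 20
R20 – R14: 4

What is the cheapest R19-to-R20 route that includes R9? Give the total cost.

24

Shortest R19→R9: R19 → R2 → R8 → R9 = 18
Shortest R9→R20: R9 → R20 = 6
Total via R9: 18 + 6 = 24.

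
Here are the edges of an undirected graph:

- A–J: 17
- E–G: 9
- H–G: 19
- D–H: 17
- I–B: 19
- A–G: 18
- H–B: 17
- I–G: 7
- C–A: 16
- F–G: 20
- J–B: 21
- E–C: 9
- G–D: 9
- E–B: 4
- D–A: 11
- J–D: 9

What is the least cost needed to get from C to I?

Shortest distances from C:
C: 0
E: 9  (via C)
B: 13  (via E)
A: 16  (via C)
G: 18  (via E)
I: 25  (via G)
Shortest route: C–E–G–I = 25.

25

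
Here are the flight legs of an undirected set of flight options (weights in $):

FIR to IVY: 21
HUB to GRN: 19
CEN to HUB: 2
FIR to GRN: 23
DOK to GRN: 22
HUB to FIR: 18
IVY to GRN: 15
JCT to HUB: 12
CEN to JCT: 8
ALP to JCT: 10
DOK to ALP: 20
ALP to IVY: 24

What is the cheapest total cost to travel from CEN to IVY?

$36

Candidate routes:
CEN → JCT → ALP → IVY: 8+10+24 = 42
CEN → HUB → FIR → IVY: 2+18+21 = 41
CEN → HUB → GRN → IVY: 2+19+15 = 36
Cheapest is CEN → HUB → GRN → IVY at $36.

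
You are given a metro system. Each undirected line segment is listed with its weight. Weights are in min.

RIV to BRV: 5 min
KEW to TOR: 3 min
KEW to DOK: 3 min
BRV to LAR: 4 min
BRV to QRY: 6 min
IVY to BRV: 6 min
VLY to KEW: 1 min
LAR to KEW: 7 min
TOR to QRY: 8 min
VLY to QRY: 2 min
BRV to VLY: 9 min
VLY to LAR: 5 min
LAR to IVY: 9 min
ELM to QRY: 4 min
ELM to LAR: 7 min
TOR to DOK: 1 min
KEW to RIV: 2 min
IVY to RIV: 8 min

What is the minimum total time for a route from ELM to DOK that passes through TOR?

Shortest ELM→TOR: ELM → QRY → VLY → KEW → TOR = 10
Shortest TOR→DOK: TOR → DOK = 1
Total via TOR: 10 + 1 = 11 min.

11 min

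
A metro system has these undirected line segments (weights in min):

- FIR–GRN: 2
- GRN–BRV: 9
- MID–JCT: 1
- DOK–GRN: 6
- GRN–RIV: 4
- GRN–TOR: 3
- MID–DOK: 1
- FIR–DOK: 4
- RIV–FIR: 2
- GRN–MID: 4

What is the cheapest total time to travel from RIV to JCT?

8 min

Compare a few routes:
RIV - FIR - DOK - MID - JCT: 2+4+1+1 = 8
RIV - GRN - MID - JCT: 4+4+1 = 9
Cheapest is RIV - FIR - DOK - MID - JCT at 8 min.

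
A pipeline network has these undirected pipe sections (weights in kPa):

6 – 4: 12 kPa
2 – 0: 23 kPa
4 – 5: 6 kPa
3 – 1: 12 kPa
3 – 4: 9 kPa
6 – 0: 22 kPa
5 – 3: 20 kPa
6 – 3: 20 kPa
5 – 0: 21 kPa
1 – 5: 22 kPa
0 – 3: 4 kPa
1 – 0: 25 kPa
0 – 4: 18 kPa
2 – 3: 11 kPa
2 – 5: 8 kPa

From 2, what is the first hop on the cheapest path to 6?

5

Enumerating some paths:
2–3–6: 11+20 = 31
2–3–4–6: 11+9+12 = 32
2–5–4–6: 8+6+12 = 26
2–3–0–6: 11+4+22 = 37
Cheapest is 2–5–4–6 at 26 kPa.
So from 2 the first move is to 5.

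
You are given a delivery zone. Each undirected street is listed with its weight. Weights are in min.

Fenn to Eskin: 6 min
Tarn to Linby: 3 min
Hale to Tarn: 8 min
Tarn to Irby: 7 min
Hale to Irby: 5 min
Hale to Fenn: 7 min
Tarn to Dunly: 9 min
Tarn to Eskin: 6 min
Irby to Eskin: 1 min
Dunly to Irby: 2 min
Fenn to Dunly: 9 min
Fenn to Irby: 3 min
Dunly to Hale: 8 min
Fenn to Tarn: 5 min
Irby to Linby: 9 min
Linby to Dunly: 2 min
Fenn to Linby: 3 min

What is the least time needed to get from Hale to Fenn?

7 min

Enumerating some paths:
Hale - Irby - Fenn: 5+3 = 8
Hale - Irby - Eskin - Fenn: 5+1+6 = 12
Hale - Fenn: 7 = 7
The minimum is 7 min via Hale - Fenn.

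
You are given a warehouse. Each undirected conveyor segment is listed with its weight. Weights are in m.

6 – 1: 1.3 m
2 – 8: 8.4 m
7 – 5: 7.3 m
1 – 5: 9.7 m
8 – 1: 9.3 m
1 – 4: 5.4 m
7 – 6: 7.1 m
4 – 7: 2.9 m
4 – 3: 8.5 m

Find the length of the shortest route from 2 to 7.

Shortest distances from 2:
2: 0
8: 8.4  (via 2)
1: 17.7  (via 8)
6: 19  (via 1)
4: 23.1  (via 1)
7: 26  (via 4)
Shortest route: 2–8–1–4–7 = 26 m.

26 m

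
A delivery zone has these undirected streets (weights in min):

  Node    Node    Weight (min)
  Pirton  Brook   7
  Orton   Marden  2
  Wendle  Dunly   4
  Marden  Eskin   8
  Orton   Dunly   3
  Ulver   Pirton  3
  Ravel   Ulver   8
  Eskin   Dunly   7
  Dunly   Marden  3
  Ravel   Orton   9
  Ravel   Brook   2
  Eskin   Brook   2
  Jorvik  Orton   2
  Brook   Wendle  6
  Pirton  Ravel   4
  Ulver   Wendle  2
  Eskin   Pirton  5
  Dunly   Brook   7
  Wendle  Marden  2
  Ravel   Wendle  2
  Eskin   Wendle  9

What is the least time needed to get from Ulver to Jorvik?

Candidate routes:
Ulver → Wendle → Marden → Orton → Jorvik: 2+2+2+2 = 8
Ulver → Wendle → Dunly → Marden → Orton → Jorvik: 2+4+3+2+2 = 13
Ulver → Wendle → Marden → Dunly → Orton → Jorvik: 2+2+3+3+2 = 12
Ulver → Wendle → Dunly → Orton → Jorvik: 2+4+3+2 = 11
The minimum is 8 min via Ulver → Wendle → Marden → Orton → Jorvik.

8 min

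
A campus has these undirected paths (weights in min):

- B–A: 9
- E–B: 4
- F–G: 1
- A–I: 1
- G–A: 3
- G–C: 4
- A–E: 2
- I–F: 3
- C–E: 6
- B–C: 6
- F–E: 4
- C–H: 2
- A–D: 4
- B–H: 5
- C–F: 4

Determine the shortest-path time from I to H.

Enumerating some paths:
I - A - G - C - H: 1+3+4+2 = 10
I - F - C - H: 3+4+2 = 9
I - F - G - C - H: 3+1+4+2 = 10
The minimum is 9 min via I - F - C - H.

9 min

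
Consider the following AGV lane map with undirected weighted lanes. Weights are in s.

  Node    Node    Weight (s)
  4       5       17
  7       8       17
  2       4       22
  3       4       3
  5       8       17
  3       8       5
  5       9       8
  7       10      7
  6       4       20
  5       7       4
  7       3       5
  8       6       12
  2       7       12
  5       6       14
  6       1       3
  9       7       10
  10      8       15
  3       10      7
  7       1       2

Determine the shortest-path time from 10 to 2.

19 s

Enumerating some paths:
10–3–4–2: 7+3+22 = 32
10–7–2: 7+12 = 19
10–3–7–2: 7+5+12 = 24
Cheapest is 10–7–2 at 19 s.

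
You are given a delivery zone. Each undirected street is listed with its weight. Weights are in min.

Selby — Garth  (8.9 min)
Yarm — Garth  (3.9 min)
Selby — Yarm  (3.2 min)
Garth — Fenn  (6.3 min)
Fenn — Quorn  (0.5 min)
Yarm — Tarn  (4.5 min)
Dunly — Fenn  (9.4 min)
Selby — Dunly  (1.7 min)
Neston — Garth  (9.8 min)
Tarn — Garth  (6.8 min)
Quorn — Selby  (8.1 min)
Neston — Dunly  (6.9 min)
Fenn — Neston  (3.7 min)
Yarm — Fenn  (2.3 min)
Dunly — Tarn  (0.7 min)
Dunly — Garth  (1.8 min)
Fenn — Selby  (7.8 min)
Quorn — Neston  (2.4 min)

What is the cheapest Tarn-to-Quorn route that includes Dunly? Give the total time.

8.4 min

Best Tarn to Dunly: Tarn–Dunly costing 0.7
Best Dunly to Quorn: Dunly–Selby–Yarm–Fenn–Quorn costing 7.7
Total via Dunly: 0.7 + 7.7 = 8.4 min.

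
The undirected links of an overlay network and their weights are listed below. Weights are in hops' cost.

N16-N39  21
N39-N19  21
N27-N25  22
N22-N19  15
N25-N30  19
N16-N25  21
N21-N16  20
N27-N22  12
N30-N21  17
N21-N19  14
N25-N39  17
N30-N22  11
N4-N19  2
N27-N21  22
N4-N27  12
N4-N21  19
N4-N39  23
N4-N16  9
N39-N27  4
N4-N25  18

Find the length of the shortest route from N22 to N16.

26 hops' cost

Enumerating some paths:
N22 → N19 → N4 → N16: 15+2+9 = 26
N22 → N27 → N39 → N16: 12+4+21 = 37
N22 → N27 → N4 → N16: 12+12+9 = 33
Cheapest is N22 → N19 → N4 → N16 at 26 hops' cost.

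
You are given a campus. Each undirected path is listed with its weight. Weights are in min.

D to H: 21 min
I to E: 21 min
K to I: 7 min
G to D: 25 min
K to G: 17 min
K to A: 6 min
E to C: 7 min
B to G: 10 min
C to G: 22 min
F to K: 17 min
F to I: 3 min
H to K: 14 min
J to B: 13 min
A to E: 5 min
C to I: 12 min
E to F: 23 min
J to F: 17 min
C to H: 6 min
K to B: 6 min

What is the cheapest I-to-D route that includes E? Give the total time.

52 min

Shortest I→E: I → K → A → E = 18
Shortest E→D: E → C → H → D = 34
Total via E: 18 + 34 = 52 min.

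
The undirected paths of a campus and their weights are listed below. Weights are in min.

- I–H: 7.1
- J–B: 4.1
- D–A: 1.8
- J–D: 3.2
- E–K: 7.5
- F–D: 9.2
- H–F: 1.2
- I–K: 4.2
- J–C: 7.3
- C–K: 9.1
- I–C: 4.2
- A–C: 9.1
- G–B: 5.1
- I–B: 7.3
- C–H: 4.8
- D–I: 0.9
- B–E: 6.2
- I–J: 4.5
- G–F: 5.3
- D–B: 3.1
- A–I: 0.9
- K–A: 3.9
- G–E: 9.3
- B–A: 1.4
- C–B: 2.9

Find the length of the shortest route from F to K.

Candidate routes:
F - H - I - K: 1.2+7.1+4.2 = 12.5
F - H - I - A - K: 1.2+7.1+0.9+3.9 = 13.1
F - D - I - K: 9.2+0.9+4.2 = 14.3
F - H - C - B - A - K: 1.2+4.8+2.9+1.4+3.9 = 14.2
The minimum is 12.5 min via F - H - I - K.

12.5 min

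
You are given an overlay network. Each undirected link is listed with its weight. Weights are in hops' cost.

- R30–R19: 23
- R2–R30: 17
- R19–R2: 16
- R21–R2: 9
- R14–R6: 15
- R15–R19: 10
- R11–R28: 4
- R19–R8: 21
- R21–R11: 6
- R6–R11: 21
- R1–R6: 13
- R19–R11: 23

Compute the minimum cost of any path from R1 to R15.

Compare a few routes:
R1 - R6 - R11 - R21 - R2 - R19 - R15: 13+21+6+9+16+10 = 75
R1 - R6 - R11 - R19 - R15: 13+21+23+10 = 67
The minimum is 67 hops' cost via R1 - R6 - R11 - R19 - R15.

67 hops' cost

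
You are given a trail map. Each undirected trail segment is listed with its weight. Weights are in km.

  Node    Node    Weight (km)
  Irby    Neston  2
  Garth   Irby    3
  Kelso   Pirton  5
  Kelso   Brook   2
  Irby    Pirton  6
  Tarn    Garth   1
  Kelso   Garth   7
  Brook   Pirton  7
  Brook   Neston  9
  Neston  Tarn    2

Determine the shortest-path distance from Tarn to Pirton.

Enumerating some paths:
Tarn–Garth–Irby–Pirton: 1+3+6 = 10
Tarn–Garth–Kelso–Pirton: 1+7+5 = 13
Cheapest is Tarn–Garth–Irby–Pirton at 10 km.

10 km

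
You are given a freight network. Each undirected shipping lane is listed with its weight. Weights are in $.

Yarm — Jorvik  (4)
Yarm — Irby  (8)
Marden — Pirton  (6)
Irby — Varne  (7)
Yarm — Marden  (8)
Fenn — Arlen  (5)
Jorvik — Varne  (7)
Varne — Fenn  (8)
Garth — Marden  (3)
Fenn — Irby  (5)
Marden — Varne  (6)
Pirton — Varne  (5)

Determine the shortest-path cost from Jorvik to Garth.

$15

Shortest distances from Jorvik:
Jorvik: 0
Yarm: 4  (via Jorvik)
Varne: 7  (via Jorvik)
Pirton: 12  (via Varne)
Irby: 12  (via Yarm)
Marden: 12  (via Yarm)
Fenn: 15  (via Varne)
Garth: 15  (via Marden)
Shortest route: Jorvik–Yarm–Marden–Garth = $15.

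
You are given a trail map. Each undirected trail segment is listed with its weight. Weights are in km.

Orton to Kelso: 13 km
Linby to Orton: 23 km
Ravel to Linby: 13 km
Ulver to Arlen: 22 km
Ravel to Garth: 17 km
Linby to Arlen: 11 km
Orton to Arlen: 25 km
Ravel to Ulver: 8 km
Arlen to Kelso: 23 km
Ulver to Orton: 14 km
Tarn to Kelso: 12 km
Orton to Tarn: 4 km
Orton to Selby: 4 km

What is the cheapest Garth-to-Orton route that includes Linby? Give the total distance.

53 km

Shortest Garth→Linby: Garth → Ravel → Linby = 30
Best Linby to Orton: Linby → Orton costing 23
Total via Linby: 30 + 23 = 53 km.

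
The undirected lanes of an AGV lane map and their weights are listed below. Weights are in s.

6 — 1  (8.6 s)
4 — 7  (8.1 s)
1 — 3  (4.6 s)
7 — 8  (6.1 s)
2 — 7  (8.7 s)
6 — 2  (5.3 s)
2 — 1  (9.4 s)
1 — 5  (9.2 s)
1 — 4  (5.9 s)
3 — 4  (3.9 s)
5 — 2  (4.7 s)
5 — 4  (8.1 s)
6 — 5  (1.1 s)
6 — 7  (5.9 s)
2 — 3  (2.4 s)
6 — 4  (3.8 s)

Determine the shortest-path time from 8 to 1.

Settle nodes by increasing distance from 8:
8: 0
7: 6.1  (via 8)
6: 12  (via 7)
5: 13.1  (via 6)
4: 14.2  (via 7)
2: 14.8  (via 7)
3: 17.2  (via 2)
1: 20.1  (via 4)
Shortest route: 8 → 7 → 4 → 1 = 20.1 s.

20.1 s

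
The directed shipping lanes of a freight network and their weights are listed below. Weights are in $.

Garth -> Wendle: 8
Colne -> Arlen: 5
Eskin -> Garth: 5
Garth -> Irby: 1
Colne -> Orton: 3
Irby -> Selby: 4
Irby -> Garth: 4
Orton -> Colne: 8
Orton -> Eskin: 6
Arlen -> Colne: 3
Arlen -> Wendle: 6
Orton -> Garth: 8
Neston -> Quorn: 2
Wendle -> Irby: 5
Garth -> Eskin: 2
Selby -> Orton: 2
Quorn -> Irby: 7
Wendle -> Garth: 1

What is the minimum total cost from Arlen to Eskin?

Candidate routes:
Arlen - Colne - Orton - Eskin: 3+3+6 = 12
Arlen - Colne - Orton - Garth - Eskin: 3+3+8+2 = 16
Arlen - Wendle - Garth - Eskin: 6+1+2 = 9
Cheapest is Arlen - Wendle - Garth - Eskin at $9.

$9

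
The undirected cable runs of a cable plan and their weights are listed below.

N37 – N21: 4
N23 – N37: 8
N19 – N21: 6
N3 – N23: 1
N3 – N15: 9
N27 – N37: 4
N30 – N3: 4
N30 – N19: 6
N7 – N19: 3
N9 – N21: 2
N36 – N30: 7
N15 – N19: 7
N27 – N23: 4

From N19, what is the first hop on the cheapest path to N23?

Candidate routes:
N19 - N30 - N3 - N23: 6+4+1 = 11
N19 - N15 - N3 - N23: 7+9+1 = 17
The minimum is 11 via N19 - N30 - N3 - N23.
So from N19 the first move is to N30.

N30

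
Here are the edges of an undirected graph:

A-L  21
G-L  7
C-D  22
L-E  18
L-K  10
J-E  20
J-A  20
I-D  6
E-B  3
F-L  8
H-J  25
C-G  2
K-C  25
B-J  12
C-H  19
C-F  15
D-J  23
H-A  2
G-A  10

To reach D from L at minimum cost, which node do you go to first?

Candidate routes:
L → A → G → C → D: 21+10+2+22 = 55
L → F → C → D: 8+15+22 = 45
L → G → C → D: 7+2+22 = 31
L → E → B → J → D: 18+3+12+23 = 56
Cheapest is L → G → C → D at 31.
So from L the first move is to G.

G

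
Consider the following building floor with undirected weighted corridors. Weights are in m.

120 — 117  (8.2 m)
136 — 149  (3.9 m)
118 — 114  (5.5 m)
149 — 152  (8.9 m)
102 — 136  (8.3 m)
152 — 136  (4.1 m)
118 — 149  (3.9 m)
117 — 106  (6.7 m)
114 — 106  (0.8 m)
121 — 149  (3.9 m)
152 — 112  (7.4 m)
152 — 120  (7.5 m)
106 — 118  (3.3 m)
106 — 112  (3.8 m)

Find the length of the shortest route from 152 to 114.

Compare a few routes:
152 - 136 - 149 - 118 - 106 - 114: 4.1+3.9+3.9+3.3+0.8 = 16
152 - 112 - 106 - 114: 7.4+3.8+0.8 = 12
The minimum is 12 m via 152 - 112 - 106 - 114.

12 m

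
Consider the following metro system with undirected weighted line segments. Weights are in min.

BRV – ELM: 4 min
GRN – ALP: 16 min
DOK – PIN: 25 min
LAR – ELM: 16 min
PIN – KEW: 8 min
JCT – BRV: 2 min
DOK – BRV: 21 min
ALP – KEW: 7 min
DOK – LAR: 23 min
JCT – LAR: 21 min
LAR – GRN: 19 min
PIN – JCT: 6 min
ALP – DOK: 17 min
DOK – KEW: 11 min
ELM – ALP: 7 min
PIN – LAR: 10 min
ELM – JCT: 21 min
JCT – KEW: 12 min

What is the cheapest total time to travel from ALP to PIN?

Compare a few routes:
ALP → ELM → LAR → PIN: 7+16+10 = 33
ALP → KEW → JCT → PIN: 7+12+6 = 25
ALP → ELM → BRV → JCT → PIN: 7+4+2+6 = 19
ALP → KEW → PIN: 7+8 = 15
The minimum is 15 min via ALP → KEW → PIN.

15 min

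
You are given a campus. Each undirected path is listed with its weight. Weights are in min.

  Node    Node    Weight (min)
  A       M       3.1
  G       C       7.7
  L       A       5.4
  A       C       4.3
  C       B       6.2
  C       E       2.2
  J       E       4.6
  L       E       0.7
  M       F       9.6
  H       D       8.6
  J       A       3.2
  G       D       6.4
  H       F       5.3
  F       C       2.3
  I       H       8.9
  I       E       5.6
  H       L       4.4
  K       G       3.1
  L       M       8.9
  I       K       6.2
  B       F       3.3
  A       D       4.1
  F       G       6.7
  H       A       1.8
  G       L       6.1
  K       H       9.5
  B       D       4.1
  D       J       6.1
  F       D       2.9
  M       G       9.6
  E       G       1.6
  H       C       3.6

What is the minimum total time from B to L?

Candidate routes:
B → F → G → E → L: 3.3+6.7+1.6+0.7 = 12.3
B → D → F → C → E → L: 4.1+2.9+2.3+2.2+0.7 = 12.2
B → F → C → E → L: 3.3+2.3+2.2+0.7 = 8.5
B → C → E → L: 6.2+2.2+0.7 = 9.1
Cheapest is B → F → C → E → L at 8.5 min.

8.5 min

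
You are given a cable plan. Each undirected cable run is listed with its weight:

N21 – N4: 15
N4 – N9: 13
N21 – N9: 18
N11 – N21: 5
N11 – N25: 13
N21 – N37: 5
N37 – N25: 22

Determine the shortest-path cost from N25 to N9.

Enumerating some paths:
N25 → N37 → N21 → N4 → N9: 22+5+15+13 = 55
N25 → N11 → N21 → N9: 13+5+18 = 36
N25 → N11 → N21 → N4 → N9: 13+5+15+13 = 46
N25 → N37 → N21 → N9: 22+5+18 = 45
The minimum is 36 via N25 → N11 → N21 → N9.

36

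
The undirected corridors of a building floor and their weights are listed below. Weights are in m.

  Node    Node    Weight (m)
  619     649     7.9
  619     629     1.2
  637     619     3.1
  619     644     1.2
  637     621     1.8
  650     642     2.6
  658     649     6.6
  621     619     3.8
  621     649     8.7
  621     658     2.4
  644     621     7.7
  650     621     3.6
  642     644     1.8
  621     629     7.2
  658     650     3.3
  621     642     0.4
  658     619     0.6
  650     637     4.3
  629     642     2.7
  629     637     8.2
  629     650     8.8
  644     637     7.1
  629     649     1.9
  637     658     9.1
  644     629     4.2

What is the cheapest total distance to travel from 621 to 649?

5 m

Compare a few routes:
621–642–629–649: 0.4+2.7+1.9 = 5
621–642–644–619–629–649: 0.4+1.8+1.2+1.2+1.9 = 6.5
621–658–619–629–649: 2.4+0.6+1.2+1.9 = 6.1
621–619–629–649: 3.8+1.2+1.9 = 6.9
Cheapest is 621–642–629–649 at 5 m.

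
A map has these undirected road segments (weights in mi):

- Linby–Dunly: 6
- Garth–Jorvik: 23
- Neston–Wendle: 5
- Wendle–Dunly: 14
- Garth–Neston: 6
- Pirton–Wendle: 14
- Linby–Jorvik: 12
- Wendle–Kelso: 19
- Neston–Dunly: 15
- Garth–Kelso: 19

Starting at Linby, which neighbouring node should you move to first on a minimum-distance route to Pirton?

Candidate routes:
Linby - Dunly - Wendle - Pirton: 6+14+14 = 34
Linby - Dunly - Neston - Wendle - Pirton: 6+15+5+14 = 40
The minimum is 34 mi via Linby - Dunly - Wendle - Pirton.
So from Linby the first move is to Dunly.

Dunly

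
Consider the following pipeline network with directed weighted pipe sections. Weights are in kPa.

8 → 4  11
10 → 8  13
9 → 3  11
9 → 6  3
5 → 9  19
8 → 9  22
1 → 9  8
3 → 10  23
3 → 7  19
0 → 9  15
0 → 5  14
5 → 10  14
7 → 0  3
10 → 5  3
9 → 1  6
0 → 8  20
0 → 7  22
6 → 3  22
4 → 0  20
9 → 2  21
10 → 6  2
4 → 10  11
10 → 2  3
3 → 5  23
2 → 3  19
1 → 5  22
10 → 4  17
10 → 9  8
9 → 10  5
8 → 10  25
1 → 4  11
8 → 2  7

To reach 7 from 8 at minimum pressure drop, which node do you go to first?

2

Candidate routes:
8 - 9 - 3 - 7: 22+11+19 = 52
8 - 2 - 3 - 7: 7+19+19 = 45
The minimum is 45 kPa via 8 - 2 - 3 - 7.
So from 8 the first move is to 2.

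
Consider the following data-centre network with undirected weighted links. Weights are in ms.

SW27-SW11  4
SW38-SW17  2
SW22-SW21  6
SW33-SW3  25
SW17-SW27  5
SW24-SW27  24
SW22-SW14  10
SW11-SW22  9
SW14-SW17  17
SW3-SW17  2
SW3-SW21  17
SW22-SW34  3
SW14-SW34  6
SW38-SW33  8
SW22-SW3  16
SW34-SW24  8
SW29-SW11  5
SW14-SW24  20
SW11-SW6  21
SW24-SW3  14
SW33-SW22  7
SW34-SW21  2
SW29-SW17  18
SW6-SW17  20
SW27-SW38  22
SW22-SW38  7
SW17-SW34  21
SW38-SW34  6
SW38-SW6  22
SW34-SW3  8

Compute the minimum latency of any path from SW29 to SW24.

Settle nodes by increasing distance from SW29:
SW29: 0
SW11: 5  (via SW29)
SW27: 9  (via SW11)
SW17: 14  (via SW27)
SW22: 14  (via SW11)
SW3: 16  (via SW17)
SW38: 16  (via SW17)
SW34: 17  (via SW22)
SW21: 19  (via SW34)
SW33: 21  (via SW22)
SW14: 23  (via SW34)
SW24: 25  (via SW34)
Shortest route: SW29 → SW11 → SW22 → SW34 → SW24 = 25 ms.

25 ms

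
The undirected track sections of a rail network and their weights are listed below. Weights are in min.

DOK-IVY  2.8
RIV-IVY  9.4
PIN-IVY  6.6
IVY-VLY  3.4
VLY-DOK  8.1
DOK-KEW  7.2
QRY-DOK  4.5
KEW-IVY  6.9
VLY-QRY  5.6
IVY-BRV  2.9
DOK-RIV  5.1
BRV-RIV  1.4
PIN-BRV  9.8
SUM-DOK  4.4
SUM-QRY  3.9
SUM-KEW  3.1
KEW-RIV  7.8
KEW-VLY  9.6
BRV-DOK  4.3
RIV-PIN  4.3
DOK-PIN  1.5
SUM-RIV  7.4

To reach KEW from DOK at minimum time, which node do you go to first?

Compare a few routes:
DOK–SUM–KEW: 4.4+3.1 = 7.5
DOK–QRY–SUM–KEW: 4.5+3.9+3.1 = 11.5
DOK–KEW: 7.2 = 7.2
DOK–IVY–KEW: 2.8+6.9 = 9.7
The minimum is 7.2 min via DOK–KEW.
So from DOK the first move is to KEW.

KEW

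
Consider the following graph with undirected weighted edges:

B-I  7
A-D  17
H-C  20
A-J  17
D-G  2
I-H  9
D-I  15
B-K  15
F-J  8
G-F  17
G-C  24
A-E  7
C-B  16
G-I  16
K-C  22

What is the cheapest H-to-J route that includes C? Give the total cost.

69

Best H to C: H–C costing 20
Shortest C→J: C–G–F–J = 49
Total via C: 20 + 49 = 69.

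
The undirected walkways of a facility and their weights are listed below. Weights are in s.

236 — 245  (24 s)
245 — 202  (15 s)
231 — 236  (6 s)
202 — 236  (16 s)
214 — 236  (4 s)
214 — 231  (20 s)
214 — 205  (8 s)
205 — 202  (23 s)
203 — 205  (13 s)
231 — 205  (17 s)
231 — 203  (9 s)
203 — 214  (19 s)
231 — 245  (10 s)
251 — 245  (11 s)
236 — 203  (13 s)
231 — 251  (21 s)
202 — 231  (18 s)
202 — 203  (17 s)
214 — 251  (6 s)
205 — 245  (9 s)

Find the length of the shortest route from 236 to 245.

Settle nodes by increasing distance from 236:
236: 0
214: 4  (via 236)
231: 6  (via 236)
251: 10  (via 214)
205: 12  (via 214)
203: 13  (via 236)
202: 16  (via 236)
245: 16  (via 231)
Shortest route: 236 → 231 → 245 = 16 s.

16 s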